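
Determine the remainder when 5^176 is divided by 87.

Using repeated squaring:
5^1 ≡ 5 (mod 87)
5^2 ≡ 5^2 = 25 (mod 87)
5^4 ≡ 25^2 = 625 ≡ 16 (mod 87)
5^8 ≡ 16^2 = 256 ≡ 82 (mod 87)
5^16 ≡ 82^2 = 6724 ≡ 25 (mod 87)
5^32 ≡ 25^2 = 625 ≡ 16 (mod 87)
5^64 ≡ 16^2 = 256 ≡ 82 (mod 87)
5^128 ≡ 82^2 = 6724 ≡ 25 (mod 87)
5^176 = 5^128 × 5^32 × 5^16 ≡ 25 × 16 × 25 (mod 87).
Accumulate the product:
25 × 16 = 400 ≡ 52
52 × 25 = 1300 ≡ 82

82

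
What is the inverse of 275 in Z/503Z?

289

By the extended Euclidean algorithm:
503 = 1·275 + 228
275 = 1·228 + 47
228 = 4·47 + 40
47 = 1·40 + 7
40 = 5·7 + 5
7 = 1·5 + 2
5 = 2·2 + 1
2 = 2·1 + 0
gcd(275, 503) = 1, so the inverse exists.
Bézout: 1 = 117·503 − 214·275.
So 275⁻¹ ≡ −214 ≡ 289 (mod 503).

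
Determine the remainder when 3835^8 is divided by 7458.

7225

3835^1 ≡ 3835 (mod 7458)
3835^2 ≡ 3835^2 = 14707225 ≡ 49 (mod 7458)
3835^4 ≡ 49^2 = 2401 (mod 7458)
3835^8 ≡ 2401^2 = 5764801 ≡ 7225 (mod 7458)
So 3835^8 ≡ 7225 (mod 7458).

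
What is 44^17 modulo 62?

48

17 in binary is 10001, i.e. 17 = 16 + 1.
44^1 ≡ 44 (mod 62)
44^2 ≡ 44^2 = 1936 ≡ 14 (mod 62)
44^4 ≡ 14^2 = 196 ≡ 10 (mod 62)
44^8 ≡ 10^2 = 100 ≡ 38 (mod 62)
44^16 ≡ 38^2 = 1444 ≡ 18 (mod 62)
44^17 = 44^16 × 44^1 ≡ 18 × 44 (mod 62).
18 × 44 = 792 ≡ 48 (mod 62).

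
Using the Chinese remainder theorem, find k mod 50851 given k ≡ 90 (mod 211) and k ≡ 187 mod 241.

11273

211⁻¹ mod 241: 211*8 ≡ 1 (mod 241), so 211⁻¹ ≡ 8.
k = 90 + 211*((187 − 90)*8 mod 241) = 90 + 211*53 = 11273.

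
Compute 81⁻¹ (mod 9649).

953

9649 = 119×81 + 10
81 = 8×10 + 1
10 = 10×1 + 0
gcd(81, 9649) = 1, so the inverse exists.
Back-substitute for 1:
1 = 1×81 − 8×10
  = −8×9649 + 953×81
So 81⁻¹ ≡ 953 (mod 9649).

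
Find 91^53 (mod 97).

81

91^1 ≡ 91 (mod 97)
91^2 ≡ 91^2 = 8281 ≡ 36 (mod 97)
91^4 ≡ 36^2 = 1296 ≡ 35 (mod 97)
91^8 ≡ 35^2 = 1225 ≡ 61 (mod 97)
91^16 ≡ 61^2 = 3721 ≡ 35 (mod 97)
91^32 ≡ 35^2 = 1225 ≡ 61 (mod 97)
91^53 = 91^32 * 91^16 * 91^4 * 91^1 ≡ 61 * 35 * 35 * 91 (mod 97).
Accumulate the product:
61 * 35 = 2135 ≡ 1
1 * 35 = 35
35 * 91 = 3185 ≡ 81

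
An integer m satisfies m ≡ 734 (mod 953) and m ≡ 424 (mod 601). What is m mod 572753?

953⁻¹ mod 601: 953*531 ≡ 1 (mod 601), so 953⁻¹ ≡ 531.
m = 734 + 953*((424 − 734)*531 mod 601) = 734 + 953*64 = 61726.

61726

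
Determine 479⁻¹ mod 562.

By the extended Euclidean algorithm:
562 = 1·479 + 83
479 = 5·83 + 64
83 = 1·64 + 19
64 = 3·19 + 7
19 = 2·7 + 5
7 = 1·5 + 2
5 = 2·2 + 1
2 = 2·1 + 0
gcd(479, 562) = 1, so the inverse exists.
Bézout: 1 = 202·562 − 237·479.
So 479⁻¹ ≡ −237 ≡ 325 (mod 562).

325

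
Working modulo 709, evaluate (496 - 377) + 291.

496 - 377 = 119
119 + 291 = 410

410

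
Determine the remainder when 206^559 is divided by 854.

374

Compute successive squares:
559 in binary is 1000101111, i.e. 559 = 512 + 32 + 8 + 4 + 2 + 1.
206^1 ≡ 206 (mod 854)
206^2 ≡ 206^2 = 42436 ≡ 590 (mod 854)
206^4 ≡ 590^2 = 348100 ≡ 522 (mod 854)
206^8 ≡ 522^2 = 272484 ≡ 58 (mod 854)
206^16 ≡ 58^2 = 3364 ≡ 802 (mod 854)
206^32 ≡ 802^2 = 643204 ≡ 142 (mod 854)
206^64 ≡ 142^2 = 20164 ≡ 522 (mod 854)
206^128 ≡ 522^2 = 272484 ≡ 58 (mod 854)
206^256 ≡ 58^2 = 3364 ≡ 802 (mod 854)
206^512 ≡ 802^2 = 643204 ≡ 142 (mod 854)
206^559 = 206^512 * 206^32 * 206^8 * 206^4 * 206^2 * 206^1 ≡ 142 * 142 * 58 * 522 * 590 * 206 (mod 854).
Accumulate the product:
142 * 142 = 20164 ≡ 522
522 * 58 = 30276 ≡ 386
386 * 522 = 201492 ≡ 802
802 * 590 = 473180 ≡ 64
64 * 206 = 13184 ≡ 374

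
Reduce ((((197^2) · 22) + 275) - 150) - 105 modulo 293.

16

(197)^2 ≡ 133 (mod 293)
133 · 22 = 2926 ≡ 289 (mod 293)
289 + 275 = 564 ≡ 271 (mod 293)
271 - 150 = 121
121 - 105 = 16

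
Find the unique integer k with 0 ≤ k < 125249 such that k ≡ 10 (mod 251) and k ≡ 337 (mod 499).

251⁻¹ mod 499: 251×167 ≡ 1 (mod 499), so 251⁻¹ ≡ 167.
k = 10 + 251×((337 − 10)×167 mod 499) = 10 + 251×218 = 54728.
Check: 54728 mod 251 = 10, 54728 mod 499 = 337. ✓

54728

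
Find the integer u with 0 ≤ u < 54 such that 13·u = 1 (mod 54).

25

By the extended Euclidean algorithm:
54 = 4*13 + 2
13 = 6*2 + 1
2 = 2*1 + 0
gcd(13, 54) = 1, so the inverse exists.
Bézout: 1 = −6*54 + 25*13.
So 13⁻¹ ≡ 25 (mod 54).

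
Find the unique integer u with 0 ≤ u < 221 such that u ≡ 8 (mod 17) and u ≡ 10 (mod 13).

127

17⁻¹ mod 13: 17·10 ≡ 1 (mod 13), so 17⁻¹ ≡ 10.
u = 8 + 17·((10 − 8)·10 mod 13) = 8 + 17·7 = 127.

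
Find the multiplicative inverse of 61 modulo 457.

Apply the Euclidean algorithm and back-substitute:
457 = 7×61 + 30
61 = 2×30 + 1
30 = 30×1 + 0
gcd(61, 457) = 1, so the inverse exists.
Bézout: 1 = −2×457 + 15×61.
So 61⁻¹ ≡ 15 (mod 457).

15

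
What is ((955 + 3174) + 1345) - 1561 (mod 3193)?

720

955 + 3174 = 4129 ≡ 936 (mod 3193)
936 + 1345 = 2281
2281 - 1561 = 720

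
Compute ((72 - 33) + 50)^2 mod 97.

72 - 33 = 39
39 + 50 = 89
(89)^2 ≡ 64 (mod 97)

64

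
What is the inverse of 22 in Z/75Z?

58

By the extended Euclidean algorithm:
75 = 3·22 + 9
22 = 2·9 + 4
9 = 2·4 + 1
4 = 4·1 + 0
gcd(22, 75) = 1, so the inverse exists.
Back-substitute for 1:
1 = 1·9 − 2·4
  = −2·22 + 5·9
  = 5·75 − 17·22
So 22⁻¹ ≡ −17 ≡ 58 (mod 75).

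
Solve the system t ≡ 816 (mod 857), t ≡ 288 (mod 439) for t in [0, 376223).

857⁻¹ mod 439: 857·209 ≡ 1 (mod 439), so 857⁻¹ ≡ 209.
t = 816 + 857·((288 − 816)·209 mod 439) = 816 + 857·276 = 237348.
Check: 237348 mod 857 = 816, 237348 mod 439 = 288. ✓

237348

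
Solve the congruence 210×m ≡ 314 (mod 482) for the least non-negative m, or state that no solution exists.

gcd(210, 482) = 2, and 2 | 314, so solutions exist.
Divide through by 2: 105×m ≡ 157 mod 241.
105⁻¹ ≡ 101 (mod 241).
m ≡ 101×157 ≡ 192 (mod 241).
The smallest non-negative solution is m = 192.

192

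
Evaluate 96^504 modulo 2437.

504 in binary is 111111000, i.e. 504 = 256 + 128 + 64 + 32 + 16 + 8.
96^1 ≡ 96 (mod 2437)
96^2 ≡ 96^2 = 9216 ≡ 1905 (mod 2437)
96^4 ≡ 1905^2 = 3629025 ≡ 332 (mod 2437)
96^8 ≡ 332^2 = 110224 ≡ 559 (mod 2437)
96^16 ≡ 559^2 = 312481 ≡ 545 (mod 2437)
96^32 ≡ 545^2 = 297025 ≡ 2148 (mod 2437)
96^64 ≡ 2148^2 = 4613904 ≡ 663 (mod 2437)
96^128 ≡ 663^2 = 439569 ≡ 909 (mod 2437)
96^256 ≡ 909^2 = 826281 ≡ 138 (mod 2437)
96^504 = 96^256 · 96^128 · 96^64 · 96^32 · 96^16 · 96^8 ≡ 138 · 909 · 663 · 2148 · 545 · 559 (mod 2437).
Accumulate the product:
138 · 909 = 125442 ≡ 1155
1155 · 663 = 765765 ≡ 547
547 · 2148 = 1174956 ≡ 322
322 · 545 = 175490 ≡ 26
26 · 559 = 14534 ≡ 2349

2349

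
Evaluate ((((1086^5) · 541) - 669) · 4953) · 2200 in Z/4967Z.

2547

(1086)^5 ≡ 104 (mod 4967)
104 · 541 = 56264 ≡ 1627 (mod 4967)
1627 - 669 = 958
958 · 4953 = 4744974 ≡ 1489 (mod 4967)
1489 · 2200 = 3275800 ≡ 2547 (mod 4967)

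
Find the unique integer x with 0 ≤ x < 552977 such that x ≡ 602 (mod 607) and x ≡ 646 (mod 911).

473455

607⁻¹ mod 911: 607*908 ≡ 1 (mod 911), so 607⁻¹ ≡ 908.
x = 602 + 607*((646 − 602)*908 mod 911) = 602 + 607*779 = 473455.
Check: 473455 mod 607 = 602, 473455 mod 911 = 646. ✓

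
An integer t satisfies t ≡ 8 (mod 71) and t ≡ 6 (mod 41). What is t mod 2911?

71⁻¹ mod 41: 71·26 ≡ 1 (mod 41), so 71⁻¹ ≡ 26.
t = 8 + 71·((6 − 8)·26 mod 41) = 8 + 71·30 = 2138.

2138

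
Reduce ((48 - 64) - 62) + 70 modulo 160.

152

48 - 64 = -16 ≡ 144 (mod 160)
144 - 62 = 82
82 + 70 = 152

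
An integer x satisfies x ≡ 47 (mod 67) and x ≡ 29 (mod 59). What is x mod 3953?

2861

67⁻¹ mod 59: 67·37 ≡ 1 (mod 59), so 67⁻¹ ≡ 37.
x = 47 + 67·((29 − 47)·37 mod 59) = 47 + 67·42 = 2861.
Check: 2861 mod 67 = 47, 2861 mod 59 = 29. ✓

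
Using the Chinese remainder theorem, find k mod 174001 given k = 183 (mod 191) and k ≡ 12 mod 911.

191⁻¹ mod 911: 191*849 ≡ 1 (mod 911), so 191⁻¹ ≡ 849.
k = 183 + 191*((12 − 183)*849 mod 911) = 183 + 191*581 = 111154.
Check: 111154 mod 191 = 183, 111154 mod 911 = 12. ✓

111154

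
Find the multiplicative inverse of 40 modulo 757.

Run the extended Euclidean algorithm:
757 = 18×40 + 37
40 = 1×37 + 3
37 = 12×3 + 1
3 = 3×1 + 0
gcd(40, 757) = 1, so the inverse exists.
Bézout: 1 = 13×757 − 246×40.
So 40⁻¹ ≡ −246 ≡ 511 (mod 757).

511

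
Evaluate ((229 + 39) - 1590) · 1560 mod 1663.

1463

229 + 39 = 268
268 - 1590 = -1322 ≡ 341 (mod 1663)
341 · 1560 = 531960 ≡ 1463 (mod 1663)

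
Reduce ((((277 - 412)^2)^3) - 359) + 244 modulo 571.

555

277 - 412 = -135 ≡ 436 (mod 571)
(436)^2 ≡ 524 (mod 571)
(524)^3 ≡ 99 (mod 571)
99 - 359 = -260 ≡ 311 (mod 571)
311 + 244 = 555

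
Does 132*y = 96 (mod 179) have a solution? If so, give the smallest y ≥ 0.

gcd(132, 179) = 1, so a unique solution mod 179 exists.
132⁻¹ ≡ 99 (mod 179).
y ≡ 99*96 ≡ 17 (mod 179).

17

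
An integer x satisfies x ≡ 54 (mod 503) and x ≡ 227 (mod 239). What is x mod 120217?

503⁻¹ mod 239: 503*153 ≡ 1 (mod 239), so 503⁻¹ ≡ 153.
x = 54 + 503*((227 − 54)*153 mod 239) = 54 + 503*179 = 90091.

90091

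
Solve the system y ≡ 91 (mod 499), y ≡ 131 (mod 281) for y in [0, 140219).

499⁻¹ mod 281: 499*223 ≡ 1 (mod 281), so 499⁻¹ ≡ 223.
y = 91 + 499*((131 − 91)*223 mod 281) = 91 + 499*209 = 104382.

104382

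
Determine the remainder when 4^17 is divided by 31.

Using repeated squaring:
17 in binary is 10001, i.e. 17 = 16 + 1.
4^1 ≡ 4 (mod 31)
4^2 ≡ 4^2 = 16 (mod 31)
4^4 ≡ 16^2 = 256 ≡ 8 (mod 31)
4^8 ≡ 8^2 = 64 ≡ 2 (mod 31)
4^16 ≡ 2^2 = 4 (mod 31)
4^17 = 4^16 × 4^1 ≡ 4 × 4 (mod 31).
4 × 4 = 16 ≡ 16 (mod 31).

16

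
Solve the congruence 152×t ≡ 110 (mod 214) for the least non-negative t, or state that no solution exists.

50

gcd(152, 214) = 2, and 2 | 110, so solutions exist.
Divide through by 2: 76×t = 55 (mod 107).
76⁻¹ ≡ 69 (mod 107).
t ≡ 69×55 ≡ 50 (mod 107).
The smallest non-negative solution is t = 50.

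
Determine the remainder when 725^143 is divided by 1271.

270

143 in binary is 10001111, i.e. 143 = 128 + 8 + 4 + 2 + 1.
725^1 ≡ 725 (mod 1271)
725^2 ≡ 725^2 = 525625 ≡ 702 (mod 1271)
725^4 ≡ 702^2 = 492804 ≡ 927 (mod 1271)
725^8 ≡ 927^2 = 859329 ≡ 133 (mod 1271)
725^16 ≡ 133^2 = 17689 ≡ 1166 (mod 1271)
725^32 ≡ 1166^2 = 1359556 ≡ 857 (mod 1271)
725^64 ≡ 857^2 = 734449 ≡ 1082 (mod 1271)
725^128 ≡ 1082^2 = 1170724 ≡ 133 (mod 1271)
725^143 = 725^128 * 725^8 * 725^4 * 725^2 * 725^1 ≡ 133 * 133 * 927 * 702 * 725 (mod 1271).
Accumulate the product:
133 * 133 = 17689 ≡ 1166
1166 * 927 = 1080882 ≡ 532
532 * 702 = 373464 ≡ 1061
1061 * 725 = 769225 ≡ 270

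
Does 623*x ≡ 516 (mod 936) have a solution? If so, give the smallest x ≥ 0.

gcd(623, 936) = 1, so a unique solution mod 936 exists.
623⁻¹ ≡ 311 (mod 936).
x ≡ 311*516 ≡ 420 (mod 936).

420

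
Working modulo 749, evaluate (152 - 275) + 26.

152 - 275 = -123 ≡ 626 (mod 749)
626 + 26 = 652

652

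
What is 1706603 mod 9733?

1706603 = 175·9733 + 3328, so 1706603 ≡ 3328 (mod 9733).

3328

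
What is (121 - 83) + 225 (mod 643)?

263

121 - 83 = 38
38 + 225 = 263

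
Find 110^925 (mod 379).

925 in binary is 1110011101, i.e. 925 = 512 + 256 + 128 + 16 + 8 + 4 + 1.
110^1 ≡ 110 (mod 379)
110^2 ≡ 110^2 = 12100 ≡ 351 (mod 379)
110^4 ≡ 351^2 = 123201 ≡ 26 (mod 379)
110^8 ≡ 26^2 = 676 ≡ 297 (mod 379)
110^16 ≡ 297^2 = 88209 ≡ 281 (mod 379)
110^32 ≡ 281^2 = 78961 ≡ 129 (mod 379)
110^64 ≡ 129^2 = 16641 ≡ 344 (mod 379)
110^128 ≡ 344^2 = 118336 ≡ 88 (mod 379)
110^256 ≡ 88^2 = 7744 ≡ 164 (mod 379)
110^512 ≡ 164^2 = 26896 ≡ 366 (mod 379)
110^925 = 110^512 * 110^256 * 110^128 * 110^16 * 110^8 * 110^4 * 110^1 ≡ 366 * 164 * 88 * 281 * 297 * 26 * 110 (mod 379).
Accumulate the product:
366 * 164 = 60024 ≡ 142
142 * 88 = 12496 ≡ 368
368 * 281 = 103408 ≡ 320
320 * 297 = 95040 ≡ 290
290 * 26 = 7540 ≡ 339
339 * 110 = 37290 ≡ 148

148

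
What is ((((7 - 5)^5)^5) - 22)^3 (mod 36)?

28

7 - 5 = 2
(2)^5 ≡ 32 (mod 36)
(32)^5 ≡ 20 (mod 36)
20 - 22 = -2 ≡ 34 (mod 36)
(34)^3 ≡ 28 (mod 36)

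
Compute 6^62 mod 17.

62 in binary is 111110, i.e. 62 = 32 + 16 + 8 + 4 + 2.
6^1 ≡ 6 (mod 17)
6^2 ≡ 6^2 = 36 ≡ 2 (mod 17)
6^4 ≡ 2^2 = 4 (mod 17)
6^8 ≡ 4^2 = 16 (mod 17)
6^16 ≡ 16^2 = 256 ≡ 1 (mod 17)
6^32 ≡ 1^2 = 1 (mod 17)
6^62 = 6^32 · 6^16 · 6^8 · 6^4 · 6^2 ≡ 1 · 1 · 16 · 4 · 2 (mod 17).
Accumulate the product:
1 · 1 = 1
1 · 16 = 16
16 · 4 = 64 ≡ 13
13 · 2 = 26 ≡ 9

9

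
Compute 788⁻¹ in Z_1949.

Run the extended Euclidean algorithm:
1949 = 2·788 + 373
788 = 2·373 + 42
373 = 8·42 + 37
42 = 1·37 + 5
37 = 7·5 + 2
5 = 2·2 + 1
2 = 2·1 + 0
gcd(788, 1949) = 1, so the inverse exists.
Back-substitute for 1:
1 = 1·5 − 2·2
  = −2·37 + 15·5
  = 15·42 − 17·37
  = −17·373 + 151·42
  = 151·788 − 319·373
  = −319·1949 + 789·788
So 788⁻¹ ≡ 789 (mod 1949).

789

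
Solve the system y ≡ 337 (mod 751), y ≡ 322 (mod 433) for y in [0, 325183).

751⁻¹ mod 433: 751·64 ≡ 1 (mod 433), so 751⁻¹ ≡ 64.
y = 337 + 751·((322 − 337)·64 mod 433) = 337 + 751·339 = 254926.
Check: 254926 mod 751 = 337, 254926 mod 433 = 322. ✓

254926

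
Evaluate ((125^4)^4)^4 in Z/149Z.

(125)^4 ≡ 102 (mod 149)
(102)^4 ≡ 80 (mod 149)
(80)^4 ≡ 49 (mod 149)

49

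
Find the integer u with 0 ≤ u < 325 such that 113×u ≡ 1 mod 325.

302

Apply the Euclidean algorithm and back-substitute:
325 = 2×113 + 99
113 = 1×99 + 14
99 = 7×14 + 1
14 = 14×1 + 0
gcd(113, 325) = 1, so the inverse exists.
Back-substitute for 1:
1 = 1×99 − 7×14
  = −7×113 + 8×99
  = 8×325 − 23×113
So 113⁻¹ ≡ −23 ≡ 302 (mod 325).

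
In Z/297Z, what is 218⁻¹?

203

By the extended Euclidean algorithm:
297 = 1·218 + 79
218 = 2·79 + 60
79 = 1·60 + 19
60 = 3·19 + 3
19 = 6·3 + 1
3 = 3·1 + 0
gcd(218, 297) = 1, so the inverse exists.
Back-substitute for 1:
1 = 1·19 − 6·3
  = −6·60 + 19·19
  = 19·79 − 25·60
  = −25·218 + 69·79
  = 69·297 − 94·218
So 218⁻¹ ≡ −94 ≡ 203 (mod 297).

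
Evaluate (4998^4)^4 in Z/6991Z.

(4998)^4 ≡ 5649 (mod 6991)
(5649)^4 ≡ 4273 (mod 6991)

4273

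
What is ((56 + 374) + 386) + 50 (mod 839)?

27

56 + 374 = 430
430 + 386 = 816
816 + 50 = 866 ≡ 27 (mod 839)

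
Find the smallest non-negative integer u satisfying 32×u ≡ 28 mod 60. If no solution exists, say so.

14

gcd(32, 60) = 4, and 4 | 28, so solutions exist.
Divide through by 4: 8×u ≡ 7 (mod 15).
8⁻¹ ≡ 2 (mod 15).
u ≡ 2×7 ≡ 14 (mod 15).
The smallest non-negative solution is u = 14.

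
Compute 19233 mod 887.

19233 = 21·887 + 606, so 19233 ≡ 606 (mod 887).

606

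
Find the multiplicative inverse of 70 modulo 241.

31

241 = 3×70 + 31
70 = 2×31 + 8
31 = 3×8 + 7
8 = 1×7 + 1
7 = 7×1 + 0
gcd(70, 241) = 1, so the inverse exists.
Bézout: 1 = −9×241 + 31×70.
So 70⁻¹ ≡ 31 (mod 241).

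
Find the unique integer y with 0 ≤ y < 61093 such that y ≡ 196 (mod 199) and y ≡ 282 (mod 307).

7957

199⁻¹ mod 307: 199*54 ≡ 1 (mod 307), so 199⁻¹ ≡ 54.
y = 196 + 199*((282 − 196)*54 mod 307) = 196 + 199*39 = 7957.
Check: 7957 mod 199 = 196, 7957 mod 307 = 282. ✓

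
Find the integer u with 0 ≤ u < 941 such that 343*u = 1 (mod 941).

By the extended Euclidean algorithm:
941 = 2·343 + 255
343 = 1·255 + 88
255 = 2·88 + 79
88 = 1·79 + 9
79 = 8·9 + 7
9 = 1·7 + 2
7 = 3·2 + 1
2 = 2·1 + 0
gcd(343, 941) = 1, so the inverse exists.
Back-substitute for 1:
1 = 1·7 − 3·2
  = −3·9 + 4·7
  = 4·79 − 35·9
  = −35·88 + 39·79
  = 39·255 − 113·88
  = −113·343 + 152·255
  = 152·941 − 417·343
So 343⁻¹ ≡ −417 ≡ 524 (mod 941).

524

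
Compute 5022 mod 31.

5022 = 162*31 + 0, so 5022 ≡ 0 (mod 31).

0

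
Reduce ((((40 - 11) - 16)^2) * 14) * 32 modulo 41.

26

40 - 11 = 29
29 - 16 = 13
(13)^2 ≡ 5 (mod 41)
5 * 14 = 70 ≡ 29 (mod 41)
29 * 32 = 928 ≡ 26 (mod 41)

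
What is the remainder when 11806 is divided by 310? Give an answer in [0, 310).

26

11806 = 38·310 + 26, so 11806 ≡ 26 (mod 310).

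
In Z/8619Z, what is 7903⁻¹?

Apply the Euclidean algorithm and back-substitute:
8619 = 1*7903 + 716
7903 = 11*716 + 27
716 = 26*27 + 14
27 = 1*14 + 13
14 = 1*13 + 1
13 = 13*1 + 0
gcd(7903, 8619) = 1, so the inverse exists.
Bézout: 1 = 585*8619 − 638*7903.
So 7903⁻¹ ≡ −638 ≡ 7981 (mod 8619).

7981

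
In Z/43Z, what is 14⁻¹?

40

By the extended Euclidean algorithm:
43 = 3×14 + 1
14 = 14×1 + 0
gcd(14, 43) = 1, so the inverse exists.
Bézout: 1 = 1×43 − 3×14.
So 14⁻¹ ≡ −3 ≡ 40 (mod 43).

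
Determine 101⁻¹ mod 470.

121

By the extended Euclidean algorithm:
470 = 4×101 + 66
101 = 1×66 + 35
66 = 1×35 + 31
35 = 1×31 + 4
31 = 7×4 + 3
4 = 1×3 + 1
3 = 3×1 + 0
gcd(101, 470) = 1, so the inverse exists.
Bézout: 1 = −26×470 + 121×101.
So 101⁻¹ ≡ 121 (mod 470).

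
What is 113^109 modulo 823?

120

Using repeated squaring:
109 in binary is 1101101, i.e. 109 = 64 + 32 + 8 + 4 + 1.
113^1 ≡ 113 (mod 823)
113^2 ≡ 113^2 = 12769 ≡ 424 (mod 823)
113^4 ≡ 424^2 = 179776 ≡ 362 (mod 823)
113^8 ≡ 362^2 = 131044 ≡ 187 (mod 823)
113^16 ≡ 187^2 = 34969 ≡ 403 (mod 823)
113^32 ≡ 403^2 = 162409 ≡ 278 (mod 823)
113^64 ≡ 278^2 = 77284 ≡ 745 (mod 823)
113^109 = 113^64 * 113^32 * 113^8 * 113^4 * 113^1 ≡ 745 * 278 * 187 * 362 * 113 (mod 823).
Accumulate the product:
745 * 278 = 207110 ≡ 537
537 * 187 = 100419 ≡ 13
13 * 362 = 4706 ≡ 591
591 * 113 = 66783 ≡ 120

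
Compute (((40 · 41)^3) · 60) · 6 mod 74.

36

40 · 41 = 1640 ≡ 12 (mod 74)
(12)^3 ≡ 26 (mod 74)
26 · 60 = 1560 ≡ 6 (mod 74)
6 · 6 = 36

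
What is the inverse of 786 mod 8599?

By the extended Euclidean algorithm:
8599 = 10*786 + 739
786 = 1*739 + 47
739 = 15*47 + 34
47 = 1*34 + 13
34 = 2*13 + 8
13 = 1*8 + 5
8 = 1*5 + 3
5 = 1*3 + 2
3 = 1*2 + 1
2 = 2*1 + 0
gcd(786, 8599) = 1, so the inverse exists.
Back-substitute for 1:
1 = 1*3 − 1*2
  = −1*5 + 2*3
  = 2*8 − 3*5
  = −3*13 + 5*8
  = 5*34 − 13*13
  = −13*47 + 18*34
  = 18*739 − 283*47
  = −283*786 + 301*739
  = 301*8599 − 3293*786
So 786⁻¹ ≡ −3293 ≡ 5306 (mod 8599).

5306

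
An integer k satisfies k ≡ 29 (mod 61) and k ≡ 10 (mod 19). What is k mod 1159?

61⁻¹ mod 19: 61×5 ≡ 1 (mod 19), so 61⁻¹ ≡ 5.
k = 29 + 61×((10 − 29)×5 mod 19) = 29 + 61×0 = 29.

29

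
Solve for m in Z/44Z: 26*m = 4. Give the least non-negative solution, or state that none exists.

gcd(26, 44) = 2, and 2 | 4, so solutions exist.
Divide through by 2: 13*m mod 22 = 2.
13⁻¹ ≡ 17 (mod 22).
m ≡ 17*2 ≡ 12 (mod 22).
The smallest non-negative solution is m = 12.

12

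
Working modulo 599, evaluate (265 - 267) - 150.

447

265 - 267 = -2 ≡ 597 (mod 599)
597 - 150 = 447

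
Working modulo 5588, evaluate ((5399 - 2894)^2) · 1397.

5399 - 2894 = 2505
(2505)^2 ≡ 5289 (mod 5588)
5289 · 1397 = 7388733 ≡ 1397 (mod 5588)

1397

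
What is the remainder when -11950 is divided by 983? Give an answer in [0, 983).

829

-11950 = -13×983 + 829, so -11950 ≡ 829 (mod 983).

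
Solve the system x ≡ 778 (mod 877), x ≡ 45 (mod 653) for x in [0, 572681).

877⁻¹ mod 653: 877*172 ≡ 1 (mod 653), so 877⁻¹ ≡ 172.
x = 778 + 877*((45 − 778)*172 mod 653) = 778 + 877*606 = 532240.

532240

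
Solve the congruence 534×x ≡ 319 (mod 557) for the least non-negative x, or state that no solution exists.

83

gcd(534, 557) = 1, so a unique solution mod 557 exists.
534⁻¹ ≡ 339 (mod 557).
x ≡ 339×319 ≡ 83 (mod 557).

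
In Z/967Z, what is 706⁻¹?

967 = 1×706 + 261
706 = 2×261 + 184
261 = 1×184 + 77
184 = 2×77 + 30
77 = 2×30 + 17
30 = 1×17 + 13
17 = 1×13 + 4
13 = 3×4 + 1
4 = 4×1 + 0
gcd(706, 967) = 1, so the inverse exists.
Bézout: 1 = −165×967 + 226×706.
So 706⁻¹ ≡ 226 (mod 967).

226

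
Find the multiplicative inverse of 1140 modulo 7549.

By the extended Euclidean algorithm:
7549 = 6·1140 + 709
1140 = 1·709 + 431
709 = 1·431 + 278
431 = 1·278 + 153
278 = 1·153 + 125
153 = 1·125 + 28
125 = 4·28 + 13
28 = 2·13 + 2
13 = 6·2 + 1
2 = 2·1 + 0
gcd(1140, 7549) = 1, so the inverse exists.
Back-substitute for 1:
1 = 1·13 − 6·2
  = −6·28 + 13·13
  = 13·125 − 58·28
  = −58·153 + 71·125
  = 71·278 − 129·153
  = −129·431 + 200·278
  = 200·709 − 329·431
  = −329·1140 + 529·709
  = 529·7549 − 3503·1140
So 1140⁻¹ ≡ −3503 ≡ 4046 (mod 7549).

4046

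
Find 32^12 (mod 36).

28

By square-and-multiply:
12 in binary is 1100, i.e. 12 = 8 + 4.
32^1 ≡ 32 (mod 36)
32^2 ≡ 32^2 = 1024 ≡ 16 (mod 36)
32^4 ≡ 16^2 = 256 ≡ 4 (mod 36)
32^8 ≡ 4^2 = 16 (mod 36)
32^12 = 32^8 × 32^4 ≡ 16 × 4 (mod 36).
16 × 4 = 64 ≡ 28 (mod 36).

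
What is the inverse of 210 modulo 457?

Apply the Euclidean algorithm and back-substitute:
457 = 2*210 + 37
210 = 5*37 + 25
37 = 1*25 + 12
25 = 2*12 + 1
12 = 12*1 + 0
gcd(210, 457) = 1, so the inverse exists.
Bézout: 1 = −17*457 + 37*210.
So 210⁻¹ ≡ 37 (mod 457).

37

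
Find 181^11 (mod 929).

754

By square-and-multiply:
181^1 ≡ 181 (mod 929)
181^2 ≡ 181^2 = 32761 ≡ 246 (mod 929)
181^4 ≡ 246^2 = 60516 ≡ 131 (mod 929)
181^8 ≡ 131^2 = 17161 ≡ 439 (mod 929)
181^11 = 181^8 × 181^2 × 181^1 ≡ 439 × 246 × 181 (mod 929).
Accumulate the product:
439 × 246 = 107994 ≡ 230
230 × 181 = 41630 ≡ 754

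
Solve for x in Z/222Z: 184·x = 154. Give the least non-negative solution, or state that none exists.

31

gcd(184, 222) = 2, and 2 | 154, so solutions exist.
Divide through by 2: 92·x ≡ 77 (mod 111).
92⁻¹ ≡ 35 (mod 111).
x ≡ 35·77 ≡ 31 (mod 111).
The smallest non-negative solution is x = 31.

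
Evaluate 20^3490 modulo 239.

Compute successive squares:
3490 in binary is 110110100010, i.e. 3490 = 2048 + 1024 + 256 + 128 + 32 + 2.
20^1 ≡ 20 (mod 239)
20^2 ≡ 20^2 = 400 ≡ 161 (mod 239)
20^4 ≡ 161^2 = 25921 ≡ 109 (mod 239)
20^8 ≡ 109^2 = 11881 ≡ 170 (mod 239)
20^16 ≡ 170^2 = 28900 ≡ 220 (mod 239)
20^32 ≡ 220^2 = 48400 ≡ 122 (mod 239)
20^64 ≡ 122^2 = 14884 ≡ 66 (mod 239)
20^128 ≡ 66^2 = 4356 ≡ 54 (mod 239)
20^256 ≡ 54^2 = 2916 ≡ 48 (mod 239)
20^512 ≡ 48^2 = 2304 ≡ 153 (mod 239)
20^1024 ≡ 153^2 = 23409 ≡ 226 (mod 239)
20^2048 ≡ 226^2 = 51076 ≡ 169 (mod 239)
20^3490 = 20^2048 * 20^1024 * 20^256 * 20^128 * 20^32 * 20^2 ≡ 169 * 226 * 48 * 54 * 122 * 161 (mod 239).
Accumulate the product:
169 * 226 = 38194 ≡ 193
193 * 48 = 9264 ≡ 182
182 * 54 = 9828 ≡ 29
29 * 122 = 3538 ≡ 192
192 * 161 = 30912 ≡ 81

81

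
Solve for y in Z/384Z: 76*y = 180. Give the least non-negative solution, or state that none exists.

gcd(76, 384) = 4, and 4 | 180, so solutions exist.
Divide through by 4: 19*y ≡ 45 mod 96.
19⁻¹ ≡ 91 (mod 96).
y ≡ 91*45 ≡ 63 (mod 96).
The smallest non-negative solution is y = 63.

63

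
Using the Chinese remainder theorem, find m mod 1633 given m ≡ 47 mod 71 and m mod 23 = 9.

331

71⁻¹ mod 23: 71*12 ≡ 1 (mod 23), so 71⁻¹ ≡ 12.
m = 47 + 71*((9 − 47)*12 mod 23) = 47 + 71*4 = 331.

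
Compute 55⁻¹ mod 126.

55

126 = 2·55 + 16
55 = 3·16 + 7
16 = 2·7 + 2
7 = 3·2 + 1
2 = 2·1 + 0
gcd(55, 126) = 1, so the inverse exists.
Back-substitute for 1:
1 = 1·7 − 3·2
  = −3·16 + 7·7
  = 7·55 − 24·16
  = −24·126 + 55·55
So 55⁻¹ ≡ 55 (mod 126).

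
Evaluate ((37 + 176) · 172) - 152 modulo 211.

37 + 176 = 213 ≡ 2 (mod 211)
2 · 172 = 344 ≡ 133 (mod 211)
133 - 152 = -19 ≡ 192 (mod 211)

192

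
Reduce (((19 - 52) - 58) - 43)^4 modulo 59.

46

19 - 52 = -33 ≡ 26 (mod 59)
26 - 58 = -32 ≡ 27 (mod 59)
27 - 43 = -16 ≡ 43 (mod 59)
(43)^4 ≡ 46 (mod 59)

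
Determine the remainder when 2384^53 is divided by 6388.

53 in binary is 110101, i.e. 53 = 32 + 16 + 4 + 1.
2384^1 ≡ 2384 (mod 6388)
2384^2 ≡ 2384^2 = 5683456 ≡ 4524 (mod 6388)
2384^4 ≡ 4524^2 = 20466576 ≡ 5812 (mod 6388)
2384^8 ≡ 5812^2 = 33779344 ≡ 5988 (mod 6388)
2384^16 ≡ 5988^2 = 35856144 ≡ 300 (mod 6388)
2384^32 ≡ 300^2 = 90000 ≡ 568 (mod 6388)
2384^53 = 2384^32 × 2384^16 × 2384^4 × 2384^1 ≡ 568 × 300 × 5812 × 2384 (mod 6388).
Accumulate the product:
568 × 300 = 170400 ≡ 4312
4312 × 5812 = 25061344 ≡ 1220
1220 × 2384 = 2908480 ≡ 1940

1940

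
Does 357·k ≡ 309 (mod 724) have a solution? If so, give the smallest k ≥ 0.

445

gcd(357, 724) = 1, so a unique solution mod 724 exists.
357⁻¹ ≡ 217 (mod 724).
k ≡ 217·309 ≡ 445 (mod 724).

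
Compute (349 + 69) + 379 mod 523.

274

349 + 69 = 418
418 + 379 = 797 ≡ 274 (mod 523)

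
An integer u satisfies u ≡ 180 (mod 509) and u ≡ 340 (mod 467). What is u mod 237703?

58715

509⁻¹ mod 467: 509·278 ≡ 1 (mod 467), so 509⁻¹ ≡ 278.
u = 180 + 509·((340 − 180)·278 mod 467) = 180 + 509·115 = 58715.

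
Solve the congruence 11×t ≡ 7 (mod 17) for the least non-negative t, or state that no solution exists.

gcd(11, 17) = 1, so a unique solution mod 17 exists.
11⁻¹ ≡ 14 (mod 17).
t ≡ 14×7 ≡ 13 (mod 17).

13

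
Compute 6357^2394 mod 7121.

By square-and-multiply:
2394 in binary is 100101011010, i.e. 2394 = 2048 + 256 + 64 + 16 + 8 + 2.
6357^1 ≡ 6357 (mod 7121)
6357^2 ≡ 6357^2 = 40411449 ≡ 6895 (mod 7121)
6357^4 ≡ 6895^2 = 47541025 ≡ 1229 (mod 7121)
6357^8 ≡ 1229^2 = 1510441 ≡ 789 (mod 7121)
6357^16 ≡ 789^2 = 622521 ≡ 2994 (mod 7121)
6357^32 ≡ 2994^2 = 8964036 ≡ 5818 (mod 7121)
6357^64 ≡ 5818^2 = 33849124 ≡ 3011 (mod 7121)
6357^128 ≡ 3011^2 = 9066121 ≡ 1088 (mod 7121)
6357^256 ≡ 1088^2 = 1183744 ≡ 1658 (mod 7121)
6357^512 ≡ 1658^2 = 2748964 ≡ 258 (mod 7121)
6357^1024 ≡ 258^2 = 66564 ≡ 2475 (mod 7121)
6357^2048 ≡ 2475^2 = 6125625 ≡ 1565 (mod 7121)
6357^2394 = 6357^2048 * 6357^256 * 6357^64 * 6357^16 * 6357^8 * 6357^2 ≡ 1565 * 1658 * 3011 * 2994 * 789 * 6895 (mod 7121).
Accumulate the product:
1565 * 1658 = 2594770 ≡ 2726
2726 * 3011 = 8207986 ≡ 4594
4594 * 2994 = 13754436 ≡ 3785
3785 * 789 = 2986365 ≡ 2666
2666 * 6895 = 18382070 ≡ 2769

2769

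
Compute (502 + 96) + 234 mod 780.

502 + 96 = 598
598 + 234 = 832 ≡ 52 (mod 780)

52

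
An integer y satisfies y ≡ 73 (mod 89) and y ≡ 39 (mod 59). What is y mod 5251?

4523

89⁻¹ mod 59: 89*2 ≡ 1 (mod 59), so 89⁻¹ ≡ 2.
y = 73 + 89*((39 − 73)*2 mod 59) = 73 + 89*50 = 4523.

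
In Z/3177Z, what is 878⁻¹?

1451

Apply the Euclidean algorithm and back-substitute:
3177 = 3×878 + 543
878 = 1×543 + 335
543 = 1×335 + 208
335 = 1×208 + 127
208 = 1×127 + 81
127 = 1×81 + 46
81 = 1×46 + 35
46 = 1×35 + 11
35 = 3×11 + 2
11 = 5×2 + 1
2 = 2×1 + 0
gcd(878, 3177) = 1, so the inverse exists.
Back-substitute for 1:
1 = 1×11 − 5×2
  = −5×35 + 16×11
  = 16×46 − 21×35
  = −21×81 + 37×46
  = 37×127 − 58×81
  = −58×208 + 95×127
  = 95×335 − 153×208
  = −153×543 + 248×335
  = 248×878 − 401×543
  = −401×3177 + 1451×878
So 878⁻¹ ≡ 1451 (mod 3177).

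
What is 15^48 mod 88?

Using repeated squaring:
15^1 ≡ 15 (mod 88)
15^2 ≡ 15^2 = 225 ≡ 49 (mod 88)
15^4 ≡ 49^2 = 2401 ≡ 25 (mod 88)
15^8 ≡ 25^2 = 625 ≡ 9 (mod 88)
15^16 ≡ 9^2 = 81 (mod 88)
15^32 ≡ 81^2 = 6561 ≡ 49 (mod 88)
15^48 = 15^32 × 15^16 ≡ 49 × 81 (mod 88).
49 × 81 = 3969 ≡ 9 (mod 88).

9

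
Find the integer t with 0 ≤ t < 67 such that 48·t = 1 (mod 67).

7

67 = 1×48 + 19
48 = 2×19 + 10
19 = 1×10 + 9
10 = 1×9 + 1
9 = 9×1 + 0
gcd(48, 67) = 1, so the inverse exists.
Back-substitute for 1:
1 = 1×10 − 1×9
  = −1×19 + 2×10
  = 2×48 − 5×19
  = −5×67 + 7×48
So 48⁻¹ ≡ 7 (mod 67).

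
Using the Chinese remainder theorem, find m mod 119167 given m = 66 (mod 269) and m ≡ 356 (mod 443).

39340

269⁻¹ mod 443: 269×28 ≡ 1 (mod 443), so 269⁻¹ ≡ 28.
m = 66 + 269×((356 − 66)×28 mod 443) = 66 + 269×146 = 39340.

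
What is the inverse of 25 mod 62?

Apply the Euclidean algorithm and back-substitute:
62 = 2·25 + 12
25 = 2·12 + 1
12 = 12·1 + 0
gcd(25, 62) = 1, so the inverse exists.
Bézout: 1 = −2·62 + 5·25.
So 25⁻¹ ≡ 5 (mod 62).

5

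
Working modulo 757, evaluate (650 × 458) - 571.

385

650 × 458 = 297700 ≡ 199 (mod 757)
199 - 571 = -372 ≡ 385 (mod 757)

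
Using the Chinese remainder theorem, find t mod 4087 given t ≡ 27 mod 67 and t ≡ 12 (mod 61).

1903

67⁻¹ mod 61: 67·51 ≡ 1 (mod 61), so 67⁻¹ ≡ 51.
t = 27 + 67·((12 − 27)·51 mod 61) = 27 + 67·28 = 1903.
Check: 1903 mod 67 = 27, 1903 mod 61 = 12. ✓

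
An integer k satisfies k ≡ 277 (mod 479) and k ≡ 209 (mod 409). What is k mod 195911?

89371

479⁻¹ mod 409: 479·298 ≡ 1 (mod 409), so 479⁻¹ ≡ 298.
k = 277 + 479·((209 − 277)·298 mod 409) = 277 + 479·186 = 89371.
Check: 89371 mod 479 = 277, 89371 mod 409 = 209. ✓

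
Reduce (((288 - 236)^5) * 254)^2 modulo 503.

288 - 236 = 52
(52)^5 ≡ 416 (mod 503)
416 * 254 = 105664 ≡ 34 (mod 503)
(34)^2 ≡ 150 (mod 503)

150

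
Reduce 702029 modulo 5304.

702029 = 132×5304 + 1901, so 702029 ≡ 1901 (mod 5304).

1901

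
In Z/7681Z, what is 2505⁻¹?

7681 = 3*2505 + 166
2505 = 15*166 + 15
166 = 11*15 + 1
15 = 15*1 + 0
gcd(2505, 7681) = 1, so the inverse exists.
Bézout: 1 = 166*7681 − 509*2505.
So 2505⁻¹ ≡ −509 ≡ 7172 (mod 7681).

7172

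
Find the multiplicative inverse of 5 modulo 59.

12

Run the extended Euclidean algorithm:
59 = 11×5 + 4
5 = 1×4 + 1
4 = 4×1 + 0
gcd(5, 59) = 1, so the inverse exists.
Bézout: 1 = −1×59 + 12×5.
So 5⁻¹ ≡ 12 (mod 59).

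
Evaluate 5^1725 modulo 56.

13

Compute successive squares:
1725 in binary is 11010111101, i.e. 1725 = 1024 + 512 + 128 + 32 + 16 + 8 + 4 + 1.
5^1 ≡ 5 (mod 56)
5^2 ≡ 5^2 = 25 (mod 56)
5^4 ≡ 25^2 = 625 ≡ 9 (mod 56)
5^8 ≡ 9^2 = 81 ≡ 25 (mod 56)
5^16 ≡ 25^2 = 625 ≡ 9 (mod 56)
5^32 ≡ 9^2 = 81 ≡ 25 (mod 56)
5^64 ≡ 25^2 = 625 ≡ 9 (mod 56)
5^128 ≡ 9^2 = 81 ≡ 25 (mod 56)
5^256 ≡ 25^2 = 625 ≡ 9 (mod 56)
5^512 ≡ 9^2 = 81 ≡ 25 (mod 56)
5^1024 ≡ 25^2 = 625 ≡ 9 (mod 56)
5^1725 = 5^1024 · 5^512 · 5^128 · 5^32 · 5^16 · 5^8 · 5^4 · 5^1 ≡ 9 · 25 · 25 · 25 · 9 · 25 · 9 · 5 (mod 56).
Accumulate the product:
9 · 25 = 225 ≡ 1
1 · 25 = 25
25 · 25 = 625 ≡ 9
9 · 9 = 81 ≡ 25
25 · 25 = 625 ≡ 9
9 · 9 = 81 ≡ 25
25 · 5 = 125 ≡ 13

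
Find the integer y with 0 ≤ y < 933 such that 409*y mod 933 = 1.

73

933 = 2×409 + 115
409 = 3×115 + 64
115 = 1×64 + 51
64 = 1×51 + 13
51 = 3×13 + 12
13 = 1×12 + 1
12 = 12×1 + 0
gcd(409, 933) = 1, so the inverse exists.
Bézout: 1 = −32×933 + 73×409.
So 409⁻¹ ≡ 73 (mod 933).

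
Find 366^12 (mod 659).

549

366^1 ≡ 366 (mod 659)
366^2 ≡ 366^2 = 133956 ≡ 179 (mod 659)
366^4 ≡ 179^2 = 32041 ≡ 409 (mod 659)
366^8 ≡ 409^2 = 167281 ≡ 554 (mod 659)
366^12 = 366^8 · 366^4 ≡ 554 · 409 (mod 659).
554 · 409 = 226586 ≡ 549 (mod 659).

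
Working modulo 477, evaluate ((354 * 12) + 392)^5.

308

354 * 12 = 4248 ≡ 432 (mod 477)
432 + 392 = 824 ≡ 347 (mod 477)
(347)^5 ≡ 308 (mod 477)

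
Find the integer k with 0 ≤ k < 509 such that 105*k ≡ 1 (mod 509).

223

By the extended Euclidean algorithm:
509 = 4·105 + 89
105 = 1·89 + 16
89 = 5·16 + 9
16 = 1·9 + 7
9 = 1·7 + 2
7 = 3·2 + 1
2 = 2·1 + 0
gcd(105, 509) = 1, so the inverse exists.
Back-substitute for 1:
1 = 1·7 − 3·2
  = −3·9 + 4·7
  = 4·16 − 7·9
  = −7·89 + 39·16
  = 39·105 − 46·89
  = −46·509 + 223·105
So 105⁻¹ ≡ 223 (mod 509).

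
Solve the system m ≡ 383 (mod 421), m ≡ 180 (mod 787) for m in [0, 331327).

421⁻¹ mod 787: 421*415 ≡ 1 (mod 787), so 421⁻¹ ≡ 415.
m = 383 + 421*((180 − 383)*415 mod 787) = 383 + 421*751 = 316554.

316554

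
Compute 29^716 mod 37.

10

Using repeated squaring:
716 in binary is 1011001100, i.e. 716 = 512 + 128 + 64 + 8 + 4.
29^1 ≡ 29 (mod 37)
29^2 ≡ 29^2 = 841 ≡ 27 (mod 37)
29^4 ≡ 27^2 = 729 ≡ 26 (mod 37)
29^8 ≡ 26^2 = 676 ≡ 10 (mod 37)
29^16 ≡ 10^2 = 100 ≡ 26 (mod 37)
29^32 ≡ 26^2 = 676 ≡ 10 (mod 37)
29^64 ≡ 10^2 = 100 ≡ 26 (mod 37)
29^128 ≡ 26^2 = 676 ≡ 10 (mod 37)
29^256 ≡ 10^2 = 100 ≡ 26 (mod 37)
29^512 ≡ 26^2 = 676 ≡ 10 (mod 37)
29^716 = 29^512 · 29^128 · 29^64 · 29^8 · 29^4 ≡ 10 · 10 · 26 · 10 · 26 (mod 37).
Accumulate the product:
10 · 10 = 100 ≡ 26
26 · 26 = 676 ≡ 10
10 · 10 = 100 ≡ 26
26 · 26 = 676 ≡ 10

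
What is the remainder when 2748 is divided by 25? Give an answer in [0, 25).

23

2748 = 109*25 + 23, so 2748 ≡ 23 (mod 25).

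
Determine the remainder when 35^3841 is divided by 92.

35^1 ≡ 35 (mod 92)
35^2 ≡ 35^2 = 1225 ≡ 29 (mod 92)
35^4 ≡ 29^2 = 841 ≡ 13 (mod 92)
35^8 ≡ 13^2 = 169 ≡ 77 (mod 92)
35^16 ≡ 77^2 = 5929 ≡ 41 (mod 92)
35^32 ≡ 41^2 = 1681 ≡ 25 (mod 92)
35^64 ≡ 25^2 = 625 ≡ 73 (mod 92)
35^128 ≡ 73^2 = 5329 ≡ 85 (mod 92)
35^256 ≡ 85^2 = 7225 ≡ 49 (mod 92)
35^512 ≡ 49^2 = 2401 ≡ 9 (mod 92)
35^1024 ≡ 9^2 = 81 (mod 92)
35^2048 ≡ 81^2 = 6561 ≡ 29 (mod 92)
35^3841 = 35^2048 * 35^1024 * 35^512 * 35^256 * 35^1 ≡ 29 * 81 * 9 * 49 * 35 (mod 92).
Accumulate the product:
29 * 81 = 2349 ≡ 49
49 * 9 = 441 ≡ 73
73 * 49 = 3577 ≡ 81
81 * 35 = 2835 ≡ 75

75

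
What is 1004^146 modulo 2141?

By square-and-multiply:
146 in binary is 10010010, i.e. 146 = 128 + 16 + 2.
1004^1 ≡ 1004 (mod 2141)
1004^2 ≡ 1004^2 = 1008016 ≡ 1746 (mod 2141)
1004^4 ≡ 1746^2 = 3048516 ≡ 1873 (mod 2141)
1004^8 ≡ 1873^2 = 3508129 ≡ 1171 (mod 2141)
1004^16 ≡ 1171^2 = 1371241 ≡ 1001 (mod 2141)
1004^32 ≡ 1001^2 = 1002001 ≡ 13 (mod 2141)
1004^64 ≡ 13^2 = 169 (mod 2141)
1004^128 ≡ 169^2 = 28561 ≡ 728 (mod 2141)
1004^146 = 1004^128 × 1004^16 × 1004^2 ≡ 728 × 1001 × 1746 (mod 2141).
Accumulate the product:
728 × 1001 = 728728 ≡ 788
788 × 1746 = 1375848 ≡ 1326

1326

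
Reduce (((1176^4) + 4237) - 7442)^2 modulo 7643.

(1176)^4 ≡ 5146 (mod 7643)
5146 + 4237 = 9383 ≡ 1740 (mod 7643)
1740 - 7442 = -5702 ≡ 1941 (mod 7643)
(1941)^2 ≡ 7125 (mod 7643)

7125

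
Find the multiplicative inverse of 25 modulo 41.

23

By the extended Euclidean algorithm:
41 = 1×25 + 16
25 = 1×16 + 9
16 = 1×9 + 7
9 = 1×7 + 2
7 = 3×2 + 1
2 = 2×1 + 0
gcd(25, 41) = 1, so the inverse exists.
Back-substitute for 1:
1 = 1×7 − 3×2
  = −3×9 + 4×7
  = 4×16 − 7×9
  = −7×25 + 11×16
  = 11×41 − 18×25
So 25⁻¹ ≡ −18 ≡ 23 (mod 41).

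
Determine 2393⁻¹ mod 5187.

5187 = 2*2393 + 401
2393 = 5*401 + 388
401 = 1*388 + 13
388 = 29*13 + 11
13 = 1*11 + 2
11 = 5*2 + 1
2 = 2*1 + 0
gcd(2393, 5187) = 1, so the inverse exists.
Back-substitute for 1:
1 = 1*11 − 5*2
  = −5*13 + 6*11
  = 6*388 − 179*13
  = −179*401 + 185*388
  = 185*2393 − 1104*401
  = −1104*5187 + 2393*2393
So 2393⁻¹ ≡ 2393 (mod 5187).

2393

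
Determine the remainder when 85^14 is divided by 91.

36

Using repeated squaring:
85^1 ≡ 85 (mod 91)
85^2 ≡ 85^2 = 7225 ≡ 36 (mod 91)
85^4 ≡ 36^2 = 1296 ≡ 22 (mod 91)
85^8 ≡ 22^2 = 484 ≡ 29 (mod 91)
85^14 = 85^8 · 85^4 · 85^2 ≡ 29 · 22 · 36 (mod 91).
Accumulate the product:
29 · 22 = 638 ≡ 1
1 · 36 = 36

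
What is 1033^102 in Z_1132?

Compute successive squares:
1033^1 ≡ 1033 (mod 1132)
1033^2 ≡ 1033^2 = 1067089 ≡ 745 (mod 1132)
1033^4 ≡ 745^2 = 555025 ≡ 345 (mod 1132)
1033^8 ≡ 345^2 = 119025 ≡ 165 (mod 1132)
1033^16 ≡ 165^2 = 27225 ≡ 57 (mod 1132)
1033^32 ≡ 57^2 = 3249 ≡ 985 (mod 1132)
1033^64 ≡ 985^2 = 970225 ≡ 101 (mod 1132)
1033^102 = 1033^64 × 1033^32 × 1033^4 × 1033^2 ≡ 101 × 985 × 345 × 745 (mod 1132).
Accumulate the product:
101 × 985 = 99485 ≡ 1001
1001 × 345 = 345345 ≡ 85
85 × 745 = 63325 ≡ 1065

1065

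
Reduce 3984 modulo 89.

68

3984 = 44×89 + 68, so 3984 ≡ 68 (mod 89).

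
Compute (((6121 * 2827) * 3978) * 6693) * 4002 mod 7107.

6121 * 2827 = 17304067 ≡ 5629 (mod 7107)
5629 * 3978 = 22392162 ≡ 5112 (mod 7107)
5112 * 6693 = 34214616 ≡ 1518 (mod 7107)
1518 * 4002 = 6075036 ≡ 5658 (mod 7107)

5658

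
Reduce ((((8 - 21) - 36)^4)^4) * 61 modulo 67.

20

8 - 21 = -13 ≡ 54 (mod 67)
54 - 36 = 18
(18)^4 ≡ 54 (mod 67)
(54)^4 ≡ 19 (mod 67)
19 * 61 = 1159 ≡ 20 (mod 67)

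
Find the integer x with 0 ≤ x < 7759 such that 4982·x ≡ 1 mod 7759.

4300

7759 = 1×4982 + 2777
4982 = 1×2777 + 2205
2777 = 1×2205 + 572
2205 = 3×572 + 489
572 = 1×489 + 83
489 = 5×83 + 74
83 = 1×74 + 9
74 = 8×9 + 2
9 = 4×2 + 1
2 = 2×1 + 0
gcd(4982, 7759) = 1, so the inverse exists.
Back-substitute for 1:
1 = 1×9 − 4×2
  = −4×74 + 33×9
  = 33×83 − 37×74
  = −37×489 + 218×83
  = 218×572 − 255×489
  = −255×2205 + 983×572
  = 983×2777 − 1238×2205
  = −1238×4982 + 2221×2777
  = 2221×7759 − 3459×4982
So 4982⁻¹ ≡ −3459 ≡ 4300 (mod 7759).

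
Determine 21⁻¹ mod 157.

15

157 = 7·21 + 10
21 = 2·10 + 1
10 = 10·1 + 0
gcd(21, 157) = 1, so the inverse exists.
Back-substitute for 1:
1 = 1·21 − 2·10
  = −2·157 + 15·21
So 21⁻¹ ≡ 15 (mod 157).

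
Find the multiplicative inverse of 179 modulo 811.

589

811 = 4·179 + 95
179 = 1·95 + 84
95 = 1·84 + 11
84 = 7·11 + 7
11 = 1·7 + 4
7 = 1·4 + 3
4 = 1·3 + 1
3 = 3·1 + 0
gcd(179, 811) = 1, so the inverse exists.
Back-substitute for 1:
1 = 1·4 − 1·3
  = −1·7 + 2·4
  = 2·11 − 3·7
  = −3·84 + 23·11
  = 23·95 − 26·84
  = −26·179 + 49·95
  = 49·811 − 222·179
So 179⁻¹ ≡ −222 ≡ 589 (mod 811).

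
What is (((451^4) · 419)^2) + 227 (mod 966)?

(451)^4 ≡ 949 (mod 966)
949 · 419 = 397631 ≡ 605 (mod 966)
(605)^2 ≡ 877 (mod 966)
877 + 227 = 1104 ≡ 138 (mod 966)

138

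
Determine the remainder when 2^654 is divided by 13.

12

654 in binary is 1010001110, i.e. 654 = 512 + 128 + 8 + 4 + 2.
2^1 ≡ 2 (mod 13)
2^2 ≡ 2^2 = 4 (mod 13)
2^4 ≡ 4^2 = 16 ≡ 3 (mod 13)
2^8 ≡ 3^2 = 9 (mod 13)
2^16 ≡ 9^2 = 81 ≡ 3 (mod 13)
2^32 ≡ 3^2 = 9 (mod 13)
2^64 ≡ 9^2 = 81 ≡ 3 (mod 13)
2^128 ≡ 3^2 = 9 (mod 13)
2^256 ≡ 9^2 = 81 ≡ 3 (mod 13)
2^512 ≡ 3^2 = 9 (mod 13)
2^654 = 2^512 · 2^128 · 2^8 · 2^4 · 2^2 ≡ 9 · 9 · 9 · 3 · 4 (mod 13).
Accumulate the product:
9 · 9 = 81 ≡ 3
3 · 9 = 27 ≡ 1
1 · 3 = 3
3 · 4 = 12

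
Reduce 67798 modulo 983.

954

67798 = 68×983 + 954, so 67798 ≡ 954 (mod 983).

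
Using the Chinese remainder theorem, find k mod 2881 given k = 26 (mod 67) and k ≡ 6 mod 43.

67⁻¹ mod 43: 67*9 ≡ 1 (mod 43), so 67⁻¹ ≡ 9.
k = 26 + 67*((6 − 26)*9 mod 43) = 26 + 67*35 = 2371.

2371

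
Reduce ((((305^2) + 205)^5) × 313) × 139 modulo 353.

(305)^2 ≡ 186 (mod 353)
186 + 205 = 391 ≡ 38 (mod 353)
(38)^5 ≡ 82 (mod 353)
82 × 313 = 25666 ≡ 250 (mod 353)
250 × 139 = 34750 ≡ 156 (mod 353)

156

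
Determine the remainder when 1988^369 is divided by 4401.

4022

1988^1 ≡ 1988 (mod 4401)
1988^2 ≡ 1988^2 = 3952144 ≡ 46 (mod 4401)
1988^4 ≡ 46^2 = 2116 (mod 4401)
1988^8 ≡ 2116^2 = 4477456 ≡ 1639 (mod 4401)
1988^16 ≡ 1639^2 = 2686321 ≡ 1711 (mod 4401)
1988^32 ≡ 1711^2 = 2927521 ≡ 856 (mod 4401)
1988^64 ≡ 856^2 = 732736 ≡ 2170 (mod 4401)
1988^128 ≡ 2170^2 = 4708900 ≡ 4231 (mod 4401)
1988^256 ≡ 4231^2 = 17901361 ≡ 2494 (mod 4401)
1988^369 = 1988^256 × 1988^64 × 1988^32 × 1988^16 × 1988^1 ≡ 2494 × 2170 × 856 × 1711 × 1988 (mod 4401).
Accumulate the product:
2494 × 2170 = 5411980 ≡ 3151
3151 × 856 = 2697256 ≡ 3844
3844 × 1711 = 6577084 ≡ 1990
1990 × 1988 = 3956120 ≡ 4022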